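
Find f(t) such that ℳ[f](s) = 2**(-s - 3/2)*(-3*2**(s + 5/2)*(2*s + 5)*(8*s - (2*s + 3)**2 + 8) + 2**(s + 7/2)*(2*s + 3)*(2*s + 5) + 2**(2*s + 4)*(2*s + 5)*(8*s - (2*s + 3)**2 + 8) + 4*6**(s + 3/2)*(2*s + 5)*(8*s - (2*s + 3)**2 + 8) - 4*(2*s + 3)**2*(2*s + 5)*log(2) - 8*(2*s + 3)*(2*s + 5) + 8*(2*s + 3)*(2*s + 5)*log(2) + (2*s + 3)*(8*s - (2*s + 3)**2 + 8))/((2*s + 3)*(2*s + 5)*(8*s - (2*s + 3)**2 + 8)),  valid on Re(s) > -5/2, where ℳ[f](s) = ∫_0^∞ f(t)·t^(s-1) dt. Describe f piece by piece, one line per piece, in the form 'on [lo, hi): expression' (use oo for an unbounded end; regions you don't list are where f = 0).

on [0, 1/2): t**(5/2)
on [1/2, 1): sqrt(t)*log(t)
on [1, 2): 3*t**(3/2)
on [2, 3): 2*t**(3/2)

peel off the shared t-power: sqrt(t) on [0, 1/2); log(t)/t**(3/2) on [1/2, 1); 3/sqrt(t) on [1, 2); …
invert the shared t-power to get 1 on [0, 1/2); log(t)/t**2 on [1/2, 1); 3/t on [1, 2); …
reversing the shared t-power: t on [0, 1/2); log(t)/t on [1/2, 1); 3 on [1, 2); …
along the cuts 1/2, 1, 2, ℳ[f](s) splits into 4 integrals
between 0 and 1/2 the integrand is t**(5/2)·t^(s-1)
on [1/2, 1) integrate f = sqrt(t)*log(t) against the kernel
between 1 and 2 the integrand is 3*t**(3/2)·t^(s-1)
∫ over [2, 3) of 2*t**(3/2)·t^(s-1) joins the sum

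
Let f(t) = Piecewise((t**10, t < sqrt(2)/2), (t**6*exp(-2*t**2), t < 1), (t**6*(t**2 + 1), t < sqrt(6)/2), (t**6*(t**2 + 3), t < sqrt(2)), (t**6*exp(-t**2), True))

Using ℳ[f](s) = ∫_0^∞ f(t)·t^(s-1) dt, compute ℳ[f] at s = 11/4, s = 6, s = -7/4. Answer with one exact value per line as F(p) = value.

invert the shared t-power to get t**8 on [0, sqrt(2)/2); t**4*exp(-2*t**2) on [sqrt(2)/2, 1); t**4*(t**2 + 1) on [1, sqrt(6)/2); …
undo the power substitution: t**4 on [0, 1/2); t**2*exp(-2*t) on [1/2, 1); t**2*(t + 1) on [1, 3/2); …
invert the shared t-power to get t**2 on [0, 1/2); exp(-2*t) on [1/2, 1); t + 1 on [1, 3/2); …
linearity at sqrt(2)/2, 1, sqrt(6)/2, sqrt(2) turns ℳ[f](s) into 5 summed integrals
on [0, sqrt(2)/2): add ∫ t**10·t^(s-1) dt
segment sqrt(2)/2 to 1 holds t**6*exp(-2*t**2); add its integral
[1, sqrt(6)/2) adds the kernel integral of t**6*(t**2 + 1)
the [sqrt(6)/2, sqrt(2)) slice contributes ∫ t**6*(t**2 + 3)·t^(s-1) dt
∫ over [sqrt(2), ∞) of t**6*exp(-t**2)·t^(s-1) joins the sum

F(11/4) = 2**(5/8)*(-2842128*3**(3/8) - 76755*uppergamma(35/8, 2) - 509184*2**(3/8) + 3010 + 76755*uppergamma(35/8, 1) + 1228080*2**(3/8)*uppergamma(35/8, 2) + 20785152*2**(3/4))/4912320
F(6) = (219072*E + 1986101*exp(2) + 36916992)*exp(-2)/86016
F(-7/4) = 2**(7/8)*(-118800*3**(1/8) - 44352*2**(1/8) - 14025*uppergamma(17/8, 2) + 850 + 14025*uppergamma(17/8, 1) + 56100*2**(1/8)*uppergamma(17/8, 2) + 460416*2**(1/4))/224400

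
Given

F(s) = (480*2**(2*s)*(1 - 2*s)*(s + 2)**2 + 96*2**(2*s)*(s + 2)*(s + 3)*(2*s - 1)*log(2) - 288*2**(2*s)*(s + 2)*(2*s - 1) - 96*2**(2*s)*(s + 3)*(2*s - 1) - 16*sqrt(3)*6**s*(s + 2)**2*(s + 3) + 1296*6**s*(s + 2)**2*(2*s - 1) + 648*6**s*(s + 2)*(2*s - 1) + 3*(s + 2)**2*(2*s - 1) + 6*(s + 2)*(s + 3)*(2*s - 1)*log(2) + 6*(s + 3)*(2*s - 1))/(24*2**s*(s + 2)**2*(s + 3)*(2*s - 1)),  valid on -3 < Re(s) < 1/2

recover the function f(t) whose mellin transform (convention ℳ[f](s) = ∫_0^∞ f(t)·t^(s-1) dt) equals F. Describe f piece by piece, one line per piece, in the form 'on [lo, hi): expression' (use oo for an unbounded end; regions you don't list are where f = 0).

undo the shared t-power: t on [0, 1/2); log(t) on [1/2, 2); t + 3 on [2, 3); …
treat the 4 regions marked off by 1/2, 2, 3 separately and sum
over [0, 1/2), the kernel integral of t**3 enters the sum
between 1/2 and 2 the integrand is t**2*log(t)·t^(s-1)
between 2 and 3 the integrand is t**2*(t + 3)·t^(s-1)
on [3, ∞): add ∫ 1/sqrt(t)·t^(s-1) dt

on [0, 1/2): t**3
on [1/2, 2): t**2*log(t)
on [2, 3): t**2*(t + 3)
on [3, oo): 1/sqrt(t)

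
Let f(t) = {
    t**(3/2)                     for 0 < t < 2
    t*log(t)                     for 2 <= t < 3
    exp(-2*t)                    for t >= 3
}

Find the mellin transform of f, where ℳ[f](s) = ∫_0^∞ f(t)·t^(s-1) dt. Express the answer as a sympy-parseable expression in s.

(-12**s*s*(2*s + 3)*log(4) - 12**s*(2*s + 3)*log(4) + 12**s*(4*s + 6) + 12**s*sqrt(2)*(4*s**2 + 8*s + 4) + 3*18**s*s*(2*s + 3)*log(3) + 18**s*(-6*s - 9) + 3*18**s*(2*s + 3)*log(3) + 3**s*(2*s + 3)*(s**2 + 2*s + 1)*uppergamma(s, 6))/(6**s*(2*s + 3)*(s**2 + 2*s + 1))
  Re(s) > -3/2

slice at 2, 3, transform all 3 pieces, and sum them
piece [0, 2): integrate t**(3/2) against the kernel
segment [2, 3) carries t*log(t); integrate it
[3, ∞) adds the kernel integral of exp(-2*t)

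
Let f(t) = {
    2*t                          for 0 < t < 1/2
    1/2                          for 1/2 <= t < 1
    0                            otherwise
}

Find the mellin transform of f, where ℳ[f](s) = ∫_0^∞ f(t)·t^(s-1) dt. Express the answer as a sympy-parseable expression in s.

the common scale on t comes off first: t on [0, 1); 1/2 on [1, 2)
treat the 2 regions marked off by 1/2 separately and sum
∫ over [0, 1/2) of 2*t·t^(s-1) joins the sum
segment 1/2 to 1 holds 1/2; add its integral

(2**s*(s + 1) + s - 1)/(2*2**s*s*(s + 1))
  Re(s) > -1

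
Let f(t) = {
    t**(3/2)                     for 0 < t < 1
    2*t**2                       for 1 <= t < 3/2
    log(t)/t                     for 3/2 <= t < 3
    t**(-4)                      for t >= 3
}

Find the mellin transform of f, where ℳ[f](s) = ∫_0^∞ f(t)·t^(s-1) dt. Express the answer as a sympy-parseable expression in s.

breakpoints 1, 3/2, 3: one integral from each of the 4 segments
∫ over [0, 1) of t**(3/2)·t^(s-1) joins the sum
∫ 2*t**2·t^(s-1) over [1, 3/2)
piece [3/2, 3): integrate log(t)/t against the kernel
between 3 and ∞ the integrand is t**(-4)·t^(s-1)

(324*2**s*(s - 4)*(s + 2)*(s**2 - 2*s + 1) - 324*2**s*(s - 4)*(2*s + 3)*(s**2 - 2*s + 1) - 108*3**s*s*(s - 4)*(s + 2)*(2*s + 3)*log(3) + 108*3**s*s*(s - 4)*(s + 2)*(2*s + 3)*log(2) - 108*3**s*(s - 4)*(s + 2)*(2*s + 3)*log(2) + 108*3**s*(s - 4)*(s + 2)*(2*s + 3) + 108*3**s*(s - 4)*(s + 2)*(2*s + 3)*log(3) + 729*3**s*(s - 4)*(2*s + 3)*(s**2 - 2*s + 1) + 54*6**s*s*(s - 4)*(s + 2)*(2*s + 3)*log(3) - 54*6**s*(s - 4)*(s + 2)*(2*s + 3)*log(3) - 54*6**s*(s - 4)*(s + 2)*(2*s + 3) - 2*6**s*(s + 2)*(2*s + 3)*(s**2 - 2*s + 1))/(162*2**s*(s - 4)*(s + 2)*(2*s + 3)*(s**2 - 2*s + 1))
  -3/2 < Re(s) < 4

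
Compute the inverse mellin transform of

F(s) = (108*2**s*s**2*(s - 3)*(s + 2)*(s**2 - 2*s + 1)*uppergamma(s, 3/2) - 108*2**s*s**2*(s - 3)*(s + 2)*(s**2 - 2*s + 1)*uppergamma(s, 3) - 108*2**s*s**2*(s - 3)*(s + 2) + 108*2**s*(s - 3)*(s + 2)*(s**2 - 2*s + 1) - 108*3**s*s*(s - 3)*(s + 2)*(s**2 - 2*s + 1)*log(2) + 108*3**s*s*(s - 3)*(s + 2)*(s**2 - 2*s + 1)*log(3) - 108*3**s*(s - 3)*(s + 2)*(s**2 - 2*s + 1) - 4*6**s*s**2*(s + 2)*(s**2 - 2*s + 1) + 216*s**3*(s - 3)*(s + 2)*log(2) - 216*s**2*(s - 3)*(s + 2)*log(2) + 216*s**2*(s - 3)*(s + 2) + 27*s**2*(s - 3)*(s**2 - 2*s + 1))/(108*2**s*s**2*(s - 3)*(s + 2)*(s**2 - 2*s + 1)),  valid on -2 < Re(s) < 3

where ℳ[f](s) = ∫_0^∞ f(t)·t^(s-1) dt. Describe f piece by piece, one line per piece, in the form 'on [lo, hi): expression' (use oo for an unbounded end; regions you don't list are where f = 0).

on [0, 1/2): t**2
on [1/2, 1): log(t)/t
on [1, 3/2): log(t)
on [3/2, 3): exp(-t)
on [3, oo): t**(-3)

cuts at 1/2, 1, 3/2, 3: linearity sums the 5 kernel integrals
segment [0, 1/2) carries t**2; integrate it
over [1/2, 1), the kernel integral of log(t)/t enters the sum
piece [1, 3/2): integrate log(t) against the kernel
on [3/2, 3): add ∫ exp(-t)·t^(s-1) dt
piece [3, ∞): integrate t**(-3) against the kernel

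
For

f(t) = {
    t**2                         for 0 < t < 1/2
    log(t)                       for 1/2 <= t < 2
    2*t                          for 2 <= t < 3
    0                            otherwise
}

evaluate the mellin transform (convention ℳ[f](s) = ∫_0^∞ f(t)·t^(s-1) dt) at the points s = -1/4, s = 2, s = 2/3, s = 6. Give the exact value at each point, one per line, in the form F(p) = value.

F(-1/4) = 2**(1/4)*(-224*sqrt(2) - log(2**(42*sqrt(2) + 84)) + 28*6**(3/4) + 339)/21
F(2) = 17*log(2)/8 + 2255/192
F(2/3) = 3*2**(1/3)*(-496*2**(1/3) + 125 + log(2**(80 + 160*2**(1/3))) + 192*6**(2/3))/320
F(6) = 4097*log(2)/384 + 8408191/14336

split f at 1/2, 2: ℳ[f](s) collects 3 kernel integrals
on [0, 1/2) integrate f = t**2 against the kernel
[1/2, 2) adds the kernel integral of log(t)
segment [2, 3) carries 2*t; integrate it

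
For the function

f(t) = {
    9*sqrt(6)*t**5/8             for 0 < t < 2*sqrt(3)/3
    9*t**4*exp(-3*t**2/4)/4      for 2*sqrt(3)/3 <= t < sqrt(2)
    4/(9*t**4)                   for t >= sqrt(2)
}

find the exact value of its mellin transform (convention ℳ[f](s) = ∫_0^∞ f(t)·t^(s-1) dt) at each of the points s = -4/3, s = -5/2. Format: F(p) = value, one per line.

strip the power substitution: 9*sqrt(6)*t**(5/2)/8 on [0, 4/3); 9*t**2*exp(-3*t/4)/4 on [4/3, 2); 4/(9*t**2) on [2, ∞)
peel off the common scale on t: t**(5/2) on [0, 2); t**2*exp(-t/2) on [2, 3); t**(-2) on [3, ∞)
back out the shared t-power: sqrt(t) on [0, 2); exp(-t/2) on [2, 3); t**(-4) on [3, ∞)
integrate the 3 segments split at 2*sqrt(3)/3, sqrt(2), then add the results
the [0, 2*sqrt(3)/3) slice contributes ∫ 9*sqrt(6)*t**5/8·t^(s-1) dt
segment [2*sqrt(3)/3, sqrt(2)) carries 9*t**4*exp(-3*t**2/4)/4; integrate it
segment sqrt(2) to ∞ holds 4/(9*t**4); add its integral

F(-4/3) = -6**(2/3)*uppergamma(4/3, 3/2)/2 + 2**(1/3)/96 + 6**(2/3)*uppergamma(4/3, 1)/2 + 6*2**(1/6)*3**(2/3)/11
F(-5/2) = 2**(3/4)*3**(1/4)*(-5265*2**(3/4)*uppergamma(3/4, 3/2) + 20*3**(3/4) + 5265*2**(3/4)*uppergamma(3/4, 1) + 8424*2**(1/4))/14040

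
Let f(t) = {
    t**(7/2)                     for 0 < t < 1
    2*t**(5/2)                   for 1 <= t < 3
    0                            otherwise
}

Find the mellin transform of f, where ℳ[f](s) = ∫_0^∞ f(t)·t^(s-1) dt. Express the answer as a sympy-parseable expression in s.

2*(2*3**(s + 5/2)*(2*s + 7) - 2*s - 9)/((2*s + 5)*(2*s + 7))
  Re(s) > -7/2

remove the shared t-power first: t**(3/2) on [0, 1); 2*sqrt(t) on [1, 3)
treat the 2 regions marked off by 1 separately and sum
piece [0, 1): integrate t**(7/2) against the kernel
between 1 and 3 the integrand is 2*t**(5/2)·t^(s-1)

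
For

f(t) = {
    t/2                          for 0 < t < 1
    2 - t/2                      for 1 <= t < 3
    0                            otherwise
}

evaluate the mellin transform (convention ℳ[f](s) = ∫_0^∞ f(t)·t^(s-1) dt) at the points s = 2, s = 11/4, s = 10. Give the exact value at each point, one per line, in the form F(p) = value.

back out the common scale on t: t on [0, 1/2); 2 - t on [1/2, 3/2)
along the cuts 1, ℳ[f](s) splits into 2 integrals
over [0, 1), the kernel integral of t/2 enters the sum
segment [1, 3) carries (2 - t/2); integrate it

F(2) = 23/6
F(11/4) = -76/165 + 162*3**(3/4)/55
F(10) = 413331/110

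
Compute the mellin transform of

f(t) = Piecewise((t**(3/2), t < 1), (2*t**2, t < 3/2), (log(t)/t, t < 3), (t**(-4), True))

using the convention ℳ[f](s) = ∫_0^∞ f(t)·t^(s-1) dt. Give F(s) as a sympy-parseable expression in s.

(324*2**s*(s - 4)*(s + 2)*(s**2 - 2*s + 1) - 324*2**s*(s - 4)*(2*s + 3)*(s**2 - 2*s + 1) - 108*3**s*s*(s - 4)*(s + 2)*(2*s + 3)*log(3) + 108*3**s*s*(s - 4)*(s + 2)*(2*s + 3)*log(2) - 108*3**s*(s - 4)*(s + 2)*(2*s + 3)*log(2) + 108*3**s*(s - 4)*(s + 2)*(2*s + 3) + 108*3**s*(s - 4)*(s + 2)*(2*s + 3)*log(3) + 729*3**s*(s - 4)*(2*s + 3)*(s**2 - 2*s + 1) + 54*6**s*s*(s - 4)*(s + 2)*(2*s + 3)*log(3) - 54*6**s*(s - 4)*(s + 2)*(2*s + 3)*log(3) - 54*6**s*(s - 4)*(s + 2)*(2*s + 3) - 2*6**s*(s + 2)*(2*s + 3)*(s**2 - 2*s + 1))/(162*2**s*(s - 4)*(s + 2)*(2*s + 3)*(s**2 - 2*s + 1))
  -3/2 < Re(s) < 4

linearity at 1, 3/2, 3 turns ℳ[f](s) into 4 summed integrals
between 0 and 1 the integrand is t**(3/2)·t^(s-1)
the [1, 3/2) slice contributes ∫ 2*t**2·t^(s-1) dt
on [3/2, 3) integrate f = log(t)/t against the kernel
over [3, ∞), the kernel integral of t**(-4) enters the sum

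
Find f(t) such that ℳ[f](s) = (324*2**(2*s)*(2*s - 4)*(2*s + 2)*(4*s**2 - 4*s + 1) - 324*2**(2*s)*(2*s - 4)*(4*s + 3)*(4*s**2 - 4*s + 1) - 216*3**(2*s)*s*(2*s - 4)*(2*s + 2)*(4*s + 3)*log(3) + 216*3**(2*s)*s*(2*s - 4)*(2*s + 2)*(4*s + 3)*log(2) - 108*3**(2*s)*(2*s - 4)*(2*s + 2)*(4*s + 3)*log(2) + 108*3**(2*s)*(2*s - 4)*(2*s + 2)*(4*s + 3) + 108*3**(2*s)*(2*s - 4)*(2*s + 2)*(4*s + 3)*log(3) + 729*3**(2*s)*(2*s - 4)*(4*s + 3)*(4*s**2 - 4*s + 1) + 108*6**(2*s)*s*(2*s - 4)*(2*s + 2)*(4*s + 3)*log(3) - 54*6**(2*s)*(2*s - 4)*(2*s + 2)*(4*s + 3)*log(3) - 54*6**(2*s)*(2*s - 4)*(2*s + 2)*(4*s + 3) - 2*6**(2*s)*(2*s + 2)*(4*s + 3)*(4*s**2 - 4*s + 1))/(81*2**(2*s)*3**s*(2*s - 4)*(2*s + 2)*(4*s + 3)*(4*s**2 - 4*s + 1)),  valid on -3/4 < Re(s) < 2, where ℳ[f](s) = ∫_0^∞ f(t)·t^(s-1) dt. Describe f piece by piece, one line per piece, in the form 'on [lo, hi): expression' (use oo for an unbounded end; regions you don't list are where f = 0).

undo the common scale on t: t**(3/4) on [0, 1); 2*t on [1, 9/4); log(sqrt(t))/sqrt(t) on [9/4, 9); …
reversing the power substitution: t**(3/2) on [0, 1); 2*t**2 on [1, 3/2); log(t)/t on [3/2, 3); …
f breaks at 1/3, 3/4, 3 into 4 integrals to sum
piece [0, 1/3): integrate 3**(3/4)*t**(3/4) against the kernel
piece [1/3, 3/4): integrate 6*t against the kernel
piece [3/4, 3): integrate sqrt(3)*log(sqrt(3)*sqrt(t))/(3*sqrt(t)) against the kernel
on [3, ∞): add ∫ 1/(9*t**2)·t^(s-1) dt

on [0, 1/3): 3**(3/4)*t**(3/4)
on [1/3, 3/4): 6*t
on [3/4, 3): sqrt(3)*log(sqrt(3)*sqrt(t))/(3*sqrt(t))
on [3, oo): 1/(9*t**2)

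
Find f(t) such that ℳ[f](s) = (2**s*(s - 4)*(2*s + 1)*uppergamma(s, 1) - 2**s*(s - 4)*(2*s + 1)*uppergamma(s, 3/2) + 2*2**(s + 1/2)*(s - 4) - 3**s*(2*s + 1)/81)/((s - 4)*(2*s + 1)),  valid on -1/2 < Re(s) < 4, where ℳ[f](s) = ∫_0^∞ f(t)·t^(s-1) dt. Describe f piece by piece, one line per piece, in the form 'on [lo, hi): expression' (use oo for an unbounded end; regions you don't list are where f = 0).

treat the 3 regions marked off by 2, 3 separately and sum
for t in [0, 2): the term is ∫ sqrt(t)·t^(s-1)
on [2, 3) integrate f = exp(-t/2) against the kernel
the [3, ∞) slice contributes ∫ t**(-4)·t^(s-1) dt

on [0, 2): sqrt(t)
on [2, 3): exp(-t/2)
on [3, oo): t**(-4)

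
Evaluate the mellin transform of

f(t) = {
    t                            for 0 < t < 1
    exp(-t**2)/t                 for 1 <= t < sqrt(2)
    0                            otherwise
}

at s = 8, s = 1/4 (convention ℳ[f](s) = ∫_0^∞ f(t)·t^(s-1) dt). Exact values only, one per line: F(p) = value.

F(8) = (-918*sqrt(2) + (-135*sqrt(pi)*erfc(sqrt(2)) + 16 + 135*sqrt(pi)*erfc(1))*exp(2) + 522*E)*exp(-2)/144
F(1/4) = -uppergamma(-3/8, 2)/2 + uppergamma(-3/8, 1)/2 + 4/5

peel off the shared t-power: t**2 on [0, 1); exp(-t**2) on [1, sqrt(2))
the power substitution comes off first: t on [0, 1); exp(-t) on [1, 2)
cuts at 1: linearity sums the 2 kernel integrals
piece [0, 1): integrate t against the kernel
segment [1, sqrt(2)) carries exp(-t**2)/t; integrate it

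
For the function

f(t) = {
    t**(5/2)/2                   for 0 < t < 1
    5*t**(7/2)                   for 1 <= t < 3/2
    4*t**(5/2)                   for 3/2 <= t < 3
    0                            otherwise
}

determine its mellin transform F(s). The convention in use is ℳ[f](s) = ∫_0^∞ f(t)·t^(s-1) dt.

(8*3**(s + 5/2)*(2*s + 7) - 8*(3/2)**(s + 5/2)*(2*s + 7) + 10*(3/2)**(s + 7/2)*(2*s + 5) - 18*s - 43)/((2*s + 5)*(2*s + 7))
  Re(s) > -5/2

treat the 3 regions marked off by 1, 3/2 separately and sum
on [0, 1) integrate f = t**(5/2)/2 against the kernel
the [1, 3/2) slice contributes ∫ 5*t**(7/2)·t^(s-1) dt
segment [3/2, 3) carries 4*t**(5/2); integrate it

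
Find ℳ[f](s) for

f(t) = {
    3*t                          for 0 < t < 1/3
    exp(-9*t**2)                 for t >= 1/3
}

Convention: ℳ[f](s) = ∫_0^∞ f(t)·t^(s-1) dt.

undo the common scale on t: t on [0, 1); exp(-t**2) on [1, ∞)
undo the power substitution: sqrt(t) on [0, 1); exp(-t) on [1, ∞)
the 2 pieces separated at 1/3 each add one integral
∫ 3*t·t^(s-1) over [0, 1/3)
on [1/3, ∞) integrate f = exp(-9*t**2) against the kernel

((s + 1)*uppergamma(s/2, 1) + 2)/(2*3**s*(s + 1))
  Re(s) > -1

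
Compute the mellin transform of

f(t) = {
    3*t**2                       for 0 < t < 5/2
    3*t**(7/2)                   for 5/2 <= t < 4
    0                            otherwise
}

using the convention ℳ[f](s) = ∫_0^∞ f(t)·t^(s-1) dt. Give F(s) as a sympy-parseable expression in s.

3*(2*4**(s + 7/2)*(s + 2) + (5/2)**(s + 2)*(2*s + 7) - 2*(5/2)**(s + 7/2)*(s + 2))/((s + 2)*(2*s + 7))
  Re(s) > -2

linearity at 5/2 turns ℳ[f](s) into 2 summed integrals
on [0, 5/2): add ∫ 3*t**2·t^(s-1) dt
between 5/2 and 4 the integrand is 3*t**(7/2)·t^(s-1)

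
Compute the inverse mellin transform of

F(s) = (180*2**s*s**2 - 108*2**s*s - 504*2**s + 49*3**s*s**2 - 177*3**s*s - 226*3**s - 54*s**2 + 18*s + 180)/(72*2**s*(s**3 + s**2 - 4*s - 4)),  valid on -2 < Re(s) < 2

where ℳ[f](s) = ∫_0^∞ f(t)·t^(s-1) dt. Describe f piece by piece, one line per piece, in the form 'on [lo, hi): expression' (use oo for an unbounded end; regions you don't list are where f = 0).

on [0, 1/2): t**2
on [1/2, 1): t*(2*t + 1)
on [1, 3/2): t**2/2
on [3/2, oo): t**(-2)

peel off the shared t-power: 1 on [0, 1/2); (2*t + 1)/t on [1/2, 1); 1/2 on [1, 3/2); …
remove the shared t-power first: t on [0, 1/2); 2*t + 1 on [1/2, 1); t/2 on [1, 3/2); …
the 4 pieces separated at 1/2, 1, 3/2 each add one integral
on [0, 1/2): add ∫ t**2·t^(s-1) dt
segment [1/2, 1) carries t*(2*t + 1); integrate it
∫ t**2/2·t^(s-1) over [1, 3/2)
∫ over [3/2, ∞) of t**(-2)·t^(s-1) joins the sum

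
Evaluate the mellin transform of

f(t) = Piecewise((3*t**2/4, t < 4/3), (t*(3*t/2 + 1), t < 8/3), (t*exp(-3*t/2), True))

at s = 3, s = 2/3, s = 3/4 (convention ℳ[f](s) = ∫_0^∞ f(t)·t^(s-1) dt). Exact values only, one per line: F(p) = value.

F(3) = 2272*exp(-4)/81 + 6976/135
F(2/3) = 3**(1/3)*(-39*2**(1/3) + 10*2**(2/3)*uppergamma(5/3, 4) + 336)/45
F(3/4) = 2*3**(1/4)*(-288*sqrt(2) + 77*2**(3/4)*uppergamma(7/4, 4) + 2496*2**(1/4))/693

undo the shared t-power: 3*t/4 on [0, 4/3); 3*t/2 + 1 on [4/3, 8/3); exp(-3*t/2) on [8/3, ∞)
invert the common scale on t to get t/2 on [0, 2); t + 1 on [2, 4); exp(-t) on [4, ∞)
undo the common scale on t: t on [0, 1); 2*t + 1 on [1, 2); exp(-2*t) on [2, ∞)
summing 3 kernel integrals split by 4/3, 8/3 yields ℳ[f](s)
the [0, 4/3) slice contributes ∫ 3*t**2/4·t^(s-1) dt
on [4/3, 8/3) integrate f = t*(3*t/2 + 1) against the kernel
on [8/3, ∞): add ∫ t*exp(-3*t/2)·t^(s-1) dt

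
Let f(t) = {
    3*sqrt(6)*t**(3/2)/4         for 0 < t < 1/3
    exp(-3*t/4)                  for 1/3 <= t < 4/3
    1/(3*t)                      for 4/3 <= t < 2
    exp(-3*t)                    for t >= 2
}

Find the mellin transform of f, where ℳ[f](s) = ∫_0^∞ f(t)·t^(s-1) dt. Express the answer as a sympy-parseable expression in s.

back out the common scale on t: t**(3/2) on [0, 1/2); exp(-t/2) on [1/2, 2); 1/(2*t) on [2, 3); …
f breaks at 1/3, 4/3, 2 into 4 integrals to sum
over [0, 1/3), the kernel integral of 3*sqrt(6)*t**(3/2)/4 enters the sum
between 1/3 and 4/3 the integrand is exp(-3*t/4)·t^(s-1)
[4/3, 2) adds the kernel integral of 1/(3*t)
segment [2, ∞) carries exp(-3*t); integrate it

(24**s*(s - 1)*(2*s + 3)*uppergamma(s, 1/4) - 24**s*(s - 1)*(2*s + 3)*uppergamma(s, 1) - 24**s*(2*s + 3)/4 + 36**s*(2*s + 3)/6 + 6**s*(s - 1)*(2*s + 3)*uppergamma(s, 6) + sqrt(2)*6**s*(s - 1)/2)/(18**s*(s - 1)*(2*s + 3))
  Re(s) > -3/2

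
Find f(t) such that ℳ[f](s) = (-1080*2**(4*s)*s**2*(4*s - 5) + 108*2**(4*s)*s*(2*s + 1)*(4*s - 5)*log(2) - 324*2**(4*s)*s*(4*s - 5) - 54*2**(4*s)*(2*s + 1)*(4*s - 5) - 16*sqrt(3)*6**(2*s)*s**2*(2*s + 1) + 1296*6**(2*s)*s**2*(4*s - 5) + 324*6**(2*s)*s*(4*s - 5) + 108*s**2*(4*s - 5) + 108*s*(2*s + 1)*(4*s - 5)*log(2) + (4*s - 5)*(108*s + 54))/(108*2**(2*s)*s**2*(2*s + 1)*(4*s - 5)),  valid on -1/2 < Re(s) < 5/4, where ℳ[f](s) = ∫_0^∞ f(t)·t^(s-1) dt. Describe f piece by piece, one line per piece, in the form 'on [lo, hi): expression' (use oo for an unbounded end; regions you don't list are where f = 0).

the power substitution comes off first: t on [0, 1/2); log(t) on [1/2, 2); t + 3 on [2, 3); …
along the cuts 1/4, 4, 9, ℳ[f](s) splits into 4 integrals
[0, 1/4) adds the kernel integral of sqrt(t)
segment [1/4, 4) carries log(sqrt(t)); integrate it
∫ (sqrt(t) + 3)·t^(s-1) over [4, 9)
between 9 and ∞ the integrand is t**(-5/4)·t^(s-1)

on [0, 1/4): sqrt(t)
on [1/4, 4): log(sqrt(t))
on [4, 9): sqrt(t) + 3
on [9, oo): t**(-5/4)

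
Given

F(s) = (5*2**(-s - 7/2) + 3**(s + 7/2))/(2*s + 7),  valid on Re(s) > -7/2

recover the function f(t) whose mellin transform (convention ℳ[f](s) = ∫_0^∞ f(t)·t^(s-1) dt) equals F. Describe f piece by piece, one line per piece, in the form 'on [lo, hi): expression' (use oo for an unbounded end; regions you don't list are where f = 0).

integrate the 2 segments split at 1/2, then add the results
[0, 1/2) adds the kernel integral of 3*t**(7/2)
over [1/2, 3), the kernel integral of t**(7/2)/2 enters the sum

on [0, 1/2): 3*t**(7/2)
on [1/2, 3): t**(7/2)/2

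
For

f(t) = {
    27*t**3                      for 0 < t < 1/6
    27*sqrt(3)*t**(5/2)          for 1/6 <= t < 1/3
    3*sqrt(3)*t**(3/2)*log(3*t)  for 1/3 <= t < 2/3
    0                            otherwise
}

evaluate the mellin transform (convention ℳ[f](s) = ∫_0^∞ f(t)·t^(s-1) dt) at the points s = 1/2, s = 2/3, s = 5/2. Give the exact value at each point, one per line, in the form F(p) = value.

F(1/2) = sqrt(3)*(sqrt(2) + 7 + 112*log(2))/168
F(2/3) = 2**(5/6)*3**(1/3)*(-160512*2**(1/3) - 22308 + 3211*sqrt(2) + 218592*2**(1/6) + 347776*2**(1/3)*log(2))/1130272
F(5/2) = sqrt(3)*(-627 + 5*sqrt(2) + 7040*log(2))/47520

back out the common scale on t: t**3 on [0, 1/2); 3*t**(5/2) on [1/2, 1); t**(3/2)*log(t) on [1, 2)
undo the shared t-power: t**(5/2) on [0, 1/2); 3*t**2 on [1/2, 1); t*log(t) on [1, 2)
peel off the shared t-power: t**(3/2) on [0, 1/2); 3*t on [1/2, 1); log(t) on [1, 2)
f breaks at 1/6, 1/3 into 3 integrals to sum
for t in [0, 1/6): the term is ∫ 27*t**3·t^(s-1)
between 1/6 and 1/3 the integrand is 27*sqrt(3)*t**(5/2)·t^(s-1)
on [1/3, 2/3) integrate f = 3*sqrt(3)*t**(3/2)*log(3*t) against the kernel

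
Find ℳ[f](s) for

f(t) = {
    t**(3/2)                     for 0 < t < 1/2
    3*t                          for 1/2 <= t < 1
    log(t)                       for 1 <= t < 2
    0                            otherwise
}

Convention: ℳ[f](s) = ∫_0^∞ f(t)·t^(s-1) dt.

(-2*2**(2*s)*(s + 1)*(2*s + 3) + 6*2**s*s**2*(2*s + 3) + 2*2**s*(s + 1)*(2*s + 3) + 4**s*s*(s + 1)*(2*s + 3)*log(4) + sqrt(2)*s**2*(s + 1) - 3*s**2*(2*s + 3))/(2*2**s*s**2*(s + 1)*(2*s + 3))
  Re(s) > -3/2

integrate the 3 segments split at 1/2, 1, then add the results
segment 0 to 1/2 holds t**(3/2); add its integral
the [1/2, 1) slice contributes ∫ 3*t·t^(s-1) dt
on [1, 2) integrate f = log(t) against the kernel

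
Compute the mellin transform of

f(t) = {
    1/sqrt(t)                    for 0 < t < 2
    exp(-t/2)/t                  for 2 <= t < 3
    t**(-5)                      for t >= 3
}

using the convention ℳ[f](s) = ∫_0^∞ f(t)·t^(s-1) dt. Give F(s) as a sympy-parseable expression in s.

back out the shared t-power: sqrt(t) on [0, 2); exp(-t/2) on [2, 3); t**(-4) on [3, ∞)
along the cuts 2, 3, ℳ[f](s) splits into 3 integrals
∫ 1/sqrt(t)·t^(s-1) over [0, 2)
between 2 and 3 the integrand is exp(-t/2)/t·t^(s-1)
the [3, ∞) slice contributes ∫ t**(-5)·t^(s-1) dt

(243*2**s*(s - 5)*(2*s - 1)*uppergamma(s - 1, 1) - 243*2**s*(s - 5)*(2*s - 1)*uppergamma(s - 1, 3/2) + 243*2**(s + 3/2)*(s - 5) + 2*3**s*(1 - 2*s))/(486*(s - 5)*(2*s - 1))
  1/2 < Re(s) < 5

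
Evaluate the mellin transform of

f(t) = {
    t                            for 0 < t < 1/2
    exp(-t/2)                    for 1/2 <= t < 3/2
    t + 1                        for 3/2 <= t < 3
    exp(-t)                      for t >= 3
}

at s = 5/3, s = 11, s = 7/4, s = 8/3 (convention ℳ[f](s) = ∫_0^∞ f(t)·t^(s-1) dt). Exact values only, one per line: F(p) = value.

F(5/3) = 2**(1/3)*(-279*3**(2/3) - 640*2**(1/3)*uppergamma(5/3, 3/4) + 15 + 160*2**(2/3)*uppergamma(5/3, 3) + 640*2**(1/3)*uppergamma(5/3, 1/4) + 828*6**(2/3))/320
F(11) = -8055338729409*exp(-3/4)/512 + 4080204709/67584 + 72865089*exp(-3) + 4885809916361*exp(-1/4)/512
F(7/4) = 2**(1/4)*(-308*sqrt(2)*uppergamma(7/4, 3/4) - 129*3**(3/4) + 7 + 77*2**(3/4)*uppergamma(7/4, 3) + 308*sqrt(2)*uppergamma(7/4, 1/4) + 384*6**(3/4))/154
F(8/3) = 2**(1/3)*(-2816*2**(1/3)*uppergamma(8/3, 3/4) - 621*3**(2/3) + 12 + 352*2**(2/3)*uppergamma(8/3, 3) + 2816*2**(1/3)*uppergamma(8/3, 1/4) + 3780*6**(2/3))/704

linearity at 1/2, 3/2, 3 turns ℳ[f](s) into 4 summed integrals
segment 0 to 1/2 holds t; add its integral
over [1/2, 3/2), the kernel integral of exp(-t/2) enters the sum
for t in [3/2, 3): the term is ∫ (t + 1)·t^(s-1)
on [3, ∞) integrate f = exp(-t) against the kernel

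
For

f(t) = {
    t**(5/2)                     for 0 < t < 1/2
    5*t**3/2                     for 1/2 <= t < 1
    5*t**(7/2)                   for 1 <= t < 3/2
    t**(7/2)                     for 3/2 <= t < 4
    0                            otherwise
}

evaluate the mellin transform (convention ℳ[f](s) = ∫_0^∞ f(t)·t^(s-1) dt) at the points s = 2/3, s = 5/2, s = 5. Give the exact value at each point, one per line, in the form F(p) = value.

F(2/3) = -57/110 + 3*2**(5/6)/152 + 243*2**(5/6)*3**(1/6)/100 + 540297*2**(1/3)/8800
F(5/2) = 227663/330 - 5*sqrt(2)/704
F(5) = sqrt(2)/1920 + 6561*sqrt(6)/1088 + 1073722539/69632

treat the 4 regions marked off by 1/2, 1, 3/2 separately and sum
[0, 1/2) adds the kernel integral of t**(5/2)
segment 1/2 to 1 holds 5*t**3/2; add its integral
over [1, 3/2), the kernel integral of 5*t**(7/2) enters the sum
[3/2, 4) adds the kernel integral of t**(7/2)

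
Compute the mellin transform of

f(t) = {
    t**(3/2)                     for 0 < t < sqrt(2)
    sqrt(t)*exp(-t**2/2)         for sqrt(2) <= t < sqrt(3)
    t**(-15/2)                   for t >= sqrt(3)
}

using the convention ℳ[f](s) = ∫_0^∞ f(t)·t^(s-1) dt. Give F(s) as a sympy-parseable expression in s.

remove the shared t-power first: t on [0, sqrt(2)); exp(-t**2/2) on [sqrt(2), sqrt(3)); t**(-8) on [sqrt(3), ∞)
the power substitution comes off first: sqrt(t) on [0, 2); exp(-t/2) on [2, 3); t**(-4) on [3, ∞)
summing 3 kernel integrals split by sqrt(2), sqrt(3) yields ℳ[f](s)
segment [0, sqrt(2)) carries t**(3/2); integrate it
∫ over [sqrt(2), sqrt(3)) of sqrt(t)*exp(-t**2/2)·t^(s-1) joins the sum
∫ t**(-15/2)·t^(s-1) over [sqrt(3), ∞)

(2**(s/2 + 1/4)*(2*s - 15)*(2*s + 3)*uppergamma(s/2 + 1/4, 1)/2 - 2**(s/2 + 1/4)*(2*s - 15)*(2*s + 3)*uppergamma(s/2 + 1/4, 3/2)/2 + 2**(s/2 + 11/4)*(162*s - 1215)/162 + 3**(s/2 + 1/4)*(-8*s - 12)/162)/((2*s - 15)*(2*s + 3))
  -3/2 < Re(s) < 15/2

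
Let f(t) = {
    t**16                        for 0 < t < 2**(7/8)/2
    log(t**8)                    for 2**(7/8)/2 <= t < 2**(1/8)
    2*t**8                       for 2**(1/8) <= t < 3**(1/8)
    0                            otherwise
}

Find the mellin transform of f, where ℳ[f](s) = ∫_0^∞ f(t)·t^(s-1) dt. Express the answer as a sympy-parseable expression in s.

strip the power substitution: t**8 on [0, 2**(3/4)/2); log(t**4) on [2**(3/4)/2, 2**(1/4)); 2*t**4 on [2**(1/4), 3**(1/4))
undo the power substitution: t**4 on [0, sqrt(2)/2); log(t**2) on [sqrt(2)/2, sqrt(2)); 2*t**2 on [sqrt(2), sqrt(3))
the power substitution comes off first: t**2 on [0, 1/2); log(t) on [1/2, 2); 2*t on [2, 3)
decompose at 2**(7/8)/2, 2**(1/8); ℳ[f](s) sums the 3 pieces' integrals
segment 0 to 2**(7/8)/2 holds t**16; add its integral
over [2**(7/8)/2, 2**(1/8)), the kernel integral of log(t**8) enters the sum
∫ 2*t**8·t^(s-1) over [2**(1/8), 3**(1/8))

(2**(7/8)/2)**s*(-16*2**(s/4)*s**2*(s + 16) + 4*2**(s/4)*s*(s + 8)*(s + 16)*log(2) - 32*2**(s/4)*(s + 8)*(s + 16) + 24*6**(s/8)*s**2*(s + 16) + s**2*(s + 8) + 4*s*(s + 8)*(s + 16)*log(2) + 32*(s + 8)*(s + 16))/(4*s**2*(s + 8)*(s + 16))
  Re(s) > -16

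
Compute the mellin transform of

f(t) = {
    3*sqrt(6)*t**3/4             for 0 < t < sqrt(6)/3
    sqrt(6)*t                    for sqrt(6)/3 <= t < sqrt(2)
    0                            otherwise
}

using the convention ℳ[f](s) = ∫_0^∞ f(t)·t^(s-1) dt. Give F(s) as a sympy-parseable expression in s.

(sqrt(6)/3)**s*(3**(s/2 + 1/2)*(2*s + 6) - s - 5)/((s + 1)*(s + 3))
  Re(s) > -3

reversing the power substitution: 3*sqrt(6)*t**(3/2)/4 on [0, 2/3); sqrt(6)*sqrt(t) on [2/3, 2)
the common scale on t comes off first: t**(3/2) on [0, 1); 2*sqrt(t) on [1, 3)
linearity at sqrt(6)/3 turns ℳ[f](s) into 2 summed integrals
over [0, sqrt(6)/3), the kernel integral of 3*sqrt(6)*t**3/4 enters the sum
[sqrt(6)/3, sqrt(2)) adds the kernel integral of sqrt(6)*t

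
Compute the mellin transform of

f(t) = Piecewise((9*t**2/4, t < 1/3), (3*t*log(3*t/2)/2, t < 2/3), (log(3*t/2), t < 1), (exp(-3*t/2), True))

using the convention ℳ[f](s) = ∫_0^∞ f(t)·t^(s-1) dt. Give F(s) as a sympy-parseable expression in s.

(4*2**s*s**2*(s + 2)*(s**2 + 2*s + 1)*uppergamma(s, 3/2) - 4*2**s*s**2*(s + 2) + 4*2**s*(s + 2)*(s**2 + 2*s + 1) + 3**s*s*(s + 2)*(-4*log(2) + 4*log(3))*(s**2 + 2*s + 1) - 4*3**s*(s + 2)*(s**2 + 2*s + 1) + s**3*(s + 2)*log(4) + s**2*(s + 2)*log(4) + 2*s**2*(s + 2) + s**2*(s**2 + 2*s + 1))/(4*3**s*s**2*(s + 2)*(s**2 + 2*s + 1))
  Re(s) > -2

reversing the common scale on t: t**2 on [0, 1/2); t*log(t) on [1/2, 1); log(t) on [1, 3/2); …
linearity at 1/3, 2/3, 1 turns ℳ[f](s) into 4 summed integrals
segment 0 to 1/3 holds 9*t**2/4; add its integral
on [1/3, 2/3): add ∫ 3*t*log(3*t/2)/2·t^(s-1) dt
on [2/3, 1): add ∫ log(3*t/2)·t^(s-1) dt
on [1, ∞): add ∫ exp(-3*t/2)·t^(s-1) dt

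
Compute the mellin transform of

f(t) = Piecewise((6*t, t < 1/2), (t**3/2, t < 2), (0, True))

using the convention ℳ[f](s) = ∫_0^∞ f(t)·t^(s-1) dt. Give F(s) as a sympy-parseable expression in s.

(64*2**(2*s)*(s + 1) + 47*s + 143)/(16*2**s*(s + 1)*(s + 3))
  Re(s) > -1

decompose at 1/2; ℳ[f](s) sums the 2 pieces' integrals
on [0, 1/2): add ∫ 6*t·t^(s-1) dt
∫ over [1/2, 2) of t**3/2·t^(s-1) joins the sum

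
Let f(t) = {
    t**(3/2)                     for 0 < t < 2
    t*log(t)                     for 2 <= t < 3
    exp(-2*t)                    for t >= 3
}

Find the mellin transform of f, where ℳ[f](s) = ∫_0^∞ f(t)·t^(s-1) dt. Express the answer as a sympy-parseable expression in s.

(-12**s*s*(2*s + 3)*log(4) - 12**s*(2*s + 3)*log(4) + 12**s*(4*s + 6) + 12**s*sqrt(2)*(4*s**2 + 8*s + 4) + 3*18**s*s*(2*s + 3)*log(3) + 18**s*(-6*s - 9) + 3*18**s*(2*s + 3)*log(3) + 3**s*(2*s + 3)*(s**2 + 2*s + 1)*uppergamma(s, 6))/(6**s*(2*s + 3)*(s**2 + 2*s + 1))
  Re(s) > -3/2

breakpoints 2, 3: one integral from each of the 3 segments
∫ over [0, 2) of t**(3/2)·t^(s-1) joins the sum
∫ t*log(t)·t^(s-1) over [2, 3)
the [3, ∞) slice contributes ∫ exp(-2*t)·t^(s-1) dt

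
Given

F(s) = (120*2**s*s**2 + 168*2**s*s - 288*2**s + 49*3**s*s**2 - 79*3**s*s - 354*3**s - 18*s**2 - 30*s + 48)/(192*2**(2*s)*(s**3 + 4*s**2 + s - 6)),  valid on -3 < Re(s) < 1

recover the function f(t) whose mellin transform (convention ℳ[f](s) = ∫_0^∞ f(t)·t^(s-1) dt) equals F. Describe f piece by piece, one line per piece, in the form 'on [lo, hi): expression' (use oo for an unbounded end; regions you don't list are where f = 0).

on [0, 1/4): 2*t**3
on [1/4, 1/2): t**2*(4*t + 1)
on [1/2, 3/4): t**3
on [3/4, oo): 1/(8*t)

remove the shared t-power first: 2*t on [0, 1/4); 4*t + 1 on [1/4, 1/2); t on [1/2, 3/4); …
strip the common scale on t: t on [0, 1/2); 2*t + 1 on [1/2, 1); t/2 on [1, 3/2); …
decompose at 1/4, 1/2, 3/4; ℳ[f](s) sums the 4 pieces' integrals
for t in [0, 1/4): the term is ∫ 2*t**3·t^(s-1)
for t in [1/4, 1/2): the term is ∫ t**2*(4*t + 1)·t^(s-1)
∫ t**3·t^(s-1) over [1/2, 3/4)
the [3/4, ∞) slice contributes ∫ 1/(8*t)·t^(s-1) dt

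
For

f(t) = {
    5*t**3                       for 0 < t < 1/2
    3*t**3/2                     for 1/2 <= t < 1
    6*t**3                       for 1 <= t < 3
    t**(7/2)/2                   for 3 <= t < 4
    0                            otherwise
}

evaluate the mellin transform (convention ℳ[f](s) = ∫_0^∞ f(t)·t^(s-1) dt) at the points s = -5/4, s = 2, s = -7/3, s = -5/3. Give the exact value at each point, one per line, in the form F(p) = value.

F(-5/4) = -2*3**(1/4) - 18/7 + 2**(1/4)/2 + 32*sqrt(2)/9 + 72*3**(3/4)/7
F(2) = 1678701/3520 - 243*sqrt(3)/11
F(-7/3) = -27/4 - 9*3**(1/6)/7 + 243*2**(1/3)/56 + 9*3**(2/3)
F(-5/3) = -27/8 - 9*3**(5/6)/11 + 999*2**(2/3)/352 + 27*3**(1/3)/2

linearity at 1/2, 1, 3 turns ℳ[f](s) into 4 summed integrals
segment [0, 1/2) carries 5*t**3; integrate it
segment 1/2 to 1 holds 3*t**3/2; add its integral
∫ 6*t**3·t^(s-1) over [1, 3)
for t in [3, 4): the term is ∫ t**(7/2)/2·t^(s-1)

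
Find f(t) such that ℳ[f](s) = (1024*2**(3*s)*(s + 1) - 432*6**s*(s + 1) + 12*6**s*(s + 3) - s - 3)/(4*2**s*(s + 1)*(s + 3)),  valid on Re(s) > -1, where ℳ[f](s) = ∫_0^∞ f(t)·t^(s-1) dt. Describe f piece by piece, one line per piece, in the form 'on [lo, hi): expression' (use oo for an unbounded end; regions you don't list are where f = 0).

cuts at 1/2, 3: linearity sums the 3 kernel integrals
∫ over [0, 1/2) of t/2·t^(s-1) joins the sum
the [1/2, 3) slice contributes ∫ t·t^(s-1) dt
piece [3, 4): integrate 4*t**3 against the kernel

on [0, 1/2): t/2
on [1/2, 3): t
on [3, 4): 4*t**3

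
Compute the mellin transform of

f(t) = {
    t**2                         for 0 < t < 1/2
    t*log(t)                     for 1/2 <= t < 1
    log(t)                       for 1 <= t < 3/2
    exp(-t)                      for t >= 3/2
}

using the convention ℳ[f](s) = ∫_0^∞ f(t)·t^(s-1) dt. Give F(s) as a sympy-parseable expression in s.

cuts at 1/2, 1, 3/2: linearity sums the 4 kernel integrals
∫ t**2·t^(s-1) over [0, 1/2)
segment [1/2, 1) carries t*log(t); integrate it
∫ over [1, 3/2) of log(t)·t^(s-1) joins the sum
∫ exp(-t)·t^(s-1) over [3/2, ∞)

(4*2**s*s**2*(s + 2)*(s**2 + 2*s + 1)*uppergamma(s, 3/2) - 4*2**s*s**2*(s + 2) + 4*2**s*(s + 2)*(s**2 + 2*s + 1) + 3**s*s*(s + 2)*(-4*log(2) + 4*log(3))*(s**2 + 2*s + 1) - 4*3**s*(s + 2)*(s**2 + 2*s + 1) + s**3*(s + 2)*log(4) + s**2*(s + 2)*log(4) + 2*s**2*(s + 2) + s**2*(s**2 + 2*s + 1))/(4*2**s*s**2*(s + 2)*(s**2 + 2*s + 1))
  Re(s) > -2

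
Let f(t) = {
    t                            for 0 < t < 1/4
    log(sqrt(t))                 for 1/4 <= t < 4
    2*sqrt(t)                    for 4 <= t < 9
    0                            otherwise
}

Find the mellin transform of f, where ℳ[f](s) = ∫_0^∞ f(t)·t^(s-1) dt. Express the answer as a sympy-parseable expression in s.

(-32*2**(4*s)*s**2*(s + 1) + 4*2**(4*s)*s*(s + 1)*(2*s + 1)*log(2) - 2*2**(4*s)*(s + 1)*(2*s + 1) + 48*6**(2*s)*s**2*(s + 1) + s**2*(2*s + 1) + 4*s*(s + 1)*(2*s + 1)*log(2) + 2*(s + 1)*(2*s + 1))/(4*2**(2*s)*s**2*(s + 1)*(2*s + 1))
  Re(s) > -1

invert the power substitution to get t**2 on [0, 1/2); log(t) on [1/2, 2); 2*t on [2, 3)
decompose at 1/4, 4; ℳ[f](s) sums the 3 pieces' integrals
on [0, 1/4): add ∫ t·t^(s-1) dt
[1/4, 4) adds the kernel integral of log(sqrt(t))
between 4 and 9 the integrand is 2*sqrt(t)·t^(s-1)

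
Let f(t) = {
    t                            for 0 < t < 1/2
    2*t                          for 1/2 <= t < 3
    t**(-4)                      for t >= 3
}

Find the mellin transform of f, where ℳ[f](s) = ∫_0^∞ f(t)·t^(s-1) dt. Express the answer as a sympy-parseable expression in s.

(970*6**s*s - 3890*6**s - 81*s + 324)/(162*2**s*(s**2 - 3*s - 4))
  -1 < Re(s) < 4

cuts at 1/2, 3: linearity sums the 3 kernel integrals
∫ t·t^(s-1) over [0, 1/2)
on [1/2, 3) integrate f = 2*t against the kernel
the [3, ∞) slice contributes ∫ t**(-4)·t^(s-1) dt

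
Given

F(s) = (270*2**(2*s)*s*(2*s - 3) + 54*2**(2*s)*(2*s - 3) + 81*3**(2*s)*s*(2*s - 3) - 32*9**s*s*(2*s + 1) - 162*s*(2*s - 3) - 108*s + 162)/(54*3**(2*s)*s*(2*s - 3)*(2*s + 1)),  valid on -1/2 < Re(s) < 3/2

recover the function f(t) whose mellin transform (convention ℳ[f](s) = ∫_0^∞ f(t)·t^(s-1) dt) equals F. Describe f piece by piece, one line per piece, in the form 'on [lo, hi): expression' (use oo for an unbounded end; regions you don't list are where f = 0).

on [0, 1/9): 3*sqrt(t)/2
on [1/9, 4/9): 3*sqrt(t) + 1
on [4/9, 1): 3*sqrt(t)/4
on [1, oo): 8/(27*t**(3/2))

back out the power substitution: 3*t/2 on [0, 1/3); 3*t + 1 on [1/3, 2/3); 3*t/4 on [2/3, 1); …
peel off the common scale on t: t on [0, 1/2); 2*t + 1 on [1/2, 1); t/2 on [1, 3/2); …
integrate the 4 segments split at 1/9, 4/9, 1, then add the results
piece [0, 1/9): integrate 3*sqrt(t)/2 against the kernel
over [1/9, 4/9), the kernel integral of (3*sqrt(t) + 1) enters the sum
∫ 3*sqrt(t)/4·t^(s-1) over [4/9, 1)
the [1, ∞) slice contributes ∫ 8/(27*t**(3/2))·t^(s-1) dt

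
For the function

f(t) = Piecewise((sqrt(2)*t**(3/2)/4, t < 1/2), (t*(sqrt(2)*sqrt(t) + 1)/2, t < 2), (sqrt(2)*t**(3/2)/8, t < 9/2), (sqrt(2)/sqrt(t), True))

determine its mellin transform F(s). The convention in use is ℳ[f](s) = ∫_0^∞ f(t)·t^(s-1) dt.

(240*2**(2*s)*s**2 + 168*2**(2*s)*s - 144*2**(2*s) + 98*3**(2*s)*s**2 - 79*3**(2*s)*s - 177*3**(2*s) - 36*s**2 - 30*s + 24)/(24*2**s*(4*s**3 + 8*s**2 + s - 3))
  -3/2 < Re(s) < 1/2

undo the common scale on t: t**(3/2) on [0, 1/4); t*(2*sqrt(t) + 1) on [1/4, 1); t**(3/2)/2 on [1, 9/4); …
peel off the power substitution: t**3 on [0, 1/2); t**2*(2*t + 1) on [1/2, 1); t**3/2 on [1, 3/2); …
invert the shared t-power to get t on [0, 1/2); 2*t + 1 on [1/2, 1); t/2 on [1, 3/2); …
cuts at 1/2, 2, 9/2: linearity sums the 4 kernel integrals
[0, 1/2) adds the kernel integral of sqrt(2)*t**(3/2)/4
segment [1/2, 2) carries t*(sqrt(2)*sqrt(t) + 1)/2; integrate it
the [2, 9/2) slice contributes ∫ sqrt(2)*t**(3/2)/8·t^(s-1) dt
on [9/2, ∞): add ∫ sqrt(2)/sqrt(t)·t^(s-1) dt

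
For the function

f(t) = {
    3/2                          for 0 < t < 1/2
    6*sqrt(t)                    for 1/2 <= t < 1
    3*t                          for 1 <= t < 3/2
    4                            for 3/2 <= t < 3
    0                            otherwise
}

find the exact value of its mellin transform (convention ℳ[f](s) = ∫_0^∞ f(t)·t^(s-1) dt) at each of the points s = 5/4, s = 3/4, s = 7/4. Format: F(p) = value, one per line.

F(5/4) = 2**(3/4)*(-189*3**(1/4) - 90*sqrt(2) + 63 + 220*2**(1/4) + 1008*6**(1/4))/210
F(3/4) = 2**(1/4)*(-145*3**(3/4) - 126*sqrt(2) + 105 + 162*2**(3/4) + 280*6**(3/4))/105
F(7/4) = 2**(1/4)*(-225*3**(3/4) - 154*sqrt(2) + 99 + 364*2**(3/4) + 1584*6**(3/4))/462

f breaks at 1/2, 1, 3/2 into 4 integrals to sum
for t in [0, 1/2): the term is ∫ 3/2·t^(s-1)
on [1/2, 1): add ∫ 6*sqrt(t)·t^(s-1) dt
over [1, 3/2), the kernel integral of 3*t enters the sum
segment 3/2 to 3 holds 4; add its integral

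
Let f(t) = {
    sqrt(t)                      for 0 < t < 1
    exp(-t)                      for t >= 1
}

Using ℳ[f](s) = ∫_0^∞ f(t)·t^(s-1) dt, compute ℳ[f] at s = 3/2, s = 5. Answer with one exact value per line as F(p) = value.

F(3/2) = sqrt(pi)*erfc(1)/2 + exp(-1) + 1/2
F(5) = 2/11 + 65*exp(-1)

cuts at 1: linearity sums the 2 kernel integrals
piece [0, 1): integrate sqrt(t) against the kernel
[1, ∞) adds the kernel integral of exp(-t)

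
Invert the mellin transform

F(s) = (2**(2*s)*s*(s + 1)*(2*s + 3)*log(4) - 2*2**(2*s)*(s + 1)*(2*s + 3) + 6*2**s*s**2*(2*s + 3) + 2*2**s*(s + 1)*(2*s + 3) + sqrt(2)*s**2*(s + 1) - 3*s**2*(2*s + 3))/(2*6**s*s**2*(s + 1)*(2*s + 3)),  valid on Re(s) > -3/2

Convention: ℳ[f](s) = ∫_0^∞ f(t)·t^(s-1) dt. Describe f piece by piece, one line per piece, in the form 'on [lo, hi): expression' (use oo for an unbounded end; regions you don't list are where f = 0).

on [0, 1/6): 3*sqrt(3)*t**(3/2)
on [1/6, 1/3): 9*t
on [1/3, 2/3): log(3*t)

reversing the common scale on t: t**(3/2) on [0, 1/2); 3*t on [1/2, 1); log(t) on [1, 2)
cuts at 1/6, 1/3: linearity sums the 3 kernel integrals
on [0, 1/6) integrate f = 3*sqrt(3)*t**(3/2) against the kernel
on [1/6, 1/3): add ∫ 9*t·t^(s-1) dt
∫ log(3*t)·t^(s-1) over [1/3, 2/3)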